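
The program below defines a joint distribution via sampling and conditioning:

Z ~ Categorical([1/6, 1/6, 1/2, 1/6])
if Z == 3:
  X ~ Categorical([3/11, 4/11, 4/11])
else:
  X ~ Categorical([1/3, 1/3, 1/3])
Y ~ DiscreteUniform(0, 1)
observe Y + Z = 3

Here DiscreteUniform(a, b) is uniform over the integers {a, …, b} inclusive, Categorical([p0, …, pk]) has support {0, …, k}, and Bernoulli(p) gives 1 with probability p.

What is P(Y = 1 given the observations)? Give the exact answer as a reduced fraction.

P(Y = 1 | obs) = 3/4

Enumerate traces; 6 have nonzero weight after conditioning:
  (Z=2, X=0, Y=1) weight 1/12
  (Z=2, X=1, Y=1) weight 1/12
  (Z=2, X=2, Y=1) weight 1/12
  (Z=3, X=0, Y=0) weight 1/44
  (Z=3, X=1, Y=0) weight 1/33
  (Z=3, X=2, Y=0) weight 1/33
Group by Y:
  weight(Y=0) = 1/12
  weight(Y=1) = 1/4
Total weight = 1/12 + 1/4 = 1/3
P(Y=0 | obs) = 1/12 / 1/3 = 1/4
P(Y=1 | obs) = 1/4 / 1/3 = 3/4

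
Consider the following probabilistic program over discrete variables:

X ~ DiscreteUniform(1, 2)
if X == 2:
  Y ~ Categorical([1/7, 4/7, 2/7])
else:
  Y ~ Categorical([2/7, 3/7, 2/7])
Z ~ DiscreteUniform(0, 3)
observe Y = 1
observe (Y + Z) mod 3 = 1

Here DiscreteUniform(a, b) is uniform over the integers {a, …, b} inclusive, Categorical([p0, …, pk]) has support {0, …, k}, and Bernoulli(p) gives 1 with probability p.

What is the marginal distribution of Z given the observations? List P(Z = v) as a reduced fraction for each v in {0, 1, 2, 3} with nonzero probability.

P(Z=0) = 1/2, P(Z=3) = 1/2

Enumerate traces; 4 have nonzero weight after conditioning:
  (X=1, Y=1, Z=0) weight 3/56
  (X=1, Y=1, Z=3) weight 3/56
  (X=2, Y=1, Z=0) weight 1/14
  (X=2, Y=1, Z=3) weight 1/14
Group by Z:
  weight(Z=0) = 1/8
  weight(Z=3) = 1/8
Total weight = 1/8 + 1/8 = 1/4
P(Z=0 | obs) = 1/8 / 1/4 = 1/2
P(Z=3 | obs) = 1/8 / 1/4 = 1/2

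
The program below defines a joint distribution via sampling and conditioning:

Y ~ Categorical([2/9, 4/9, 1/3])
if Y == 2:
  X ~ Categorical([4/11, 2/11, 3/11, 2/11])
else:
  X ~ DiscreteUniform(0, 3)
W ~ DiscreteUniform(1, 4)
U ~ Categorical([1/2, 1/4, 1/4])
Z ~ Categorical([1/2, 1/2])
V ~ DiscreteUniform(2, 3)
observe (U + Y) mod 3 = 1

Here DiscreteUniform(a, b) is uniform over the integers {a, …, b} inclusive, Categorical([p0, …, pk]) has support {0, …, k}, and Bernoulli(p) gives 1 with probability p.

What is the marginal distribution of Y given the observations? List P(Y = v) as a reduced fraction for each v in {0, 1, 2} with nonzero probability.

P(Y=0) = 2/13, P(Y=1) = 8/13, P(Y=2) = 3/13

Enumerate traces; 192 have nonzero weight after conditioning:
  (Y=0, X=0, W=1, U=1, Z=0, V=2) weight 1/1152
  (Y=0, X=0, W=1, U=1, Z=0, V=3) weight 1/1152
  (Y=0, X=0, W=1, U=1, Z=1, V=2) weight 1/1152
  (Y=0, X=0, W=1, U=1, Z=1, V=3) weight 1/1152
  (Y=0, X=0, W=2, U=1, Z=0, V=2) weight 1/1152
  (Y=0, X=0, W=2, U=1, Z=0, V=3) weight 1/1152
  (Y=0, X=0, W=2, U=1, Z=1, V=2) weight 1/1152
  (Y=0, X=0, W=2, U=1, Z=1, V=3) weight 1/1152
  (Y=1, X=0, W=1, U=0, Z=0, V=2) weight 1/288
  (Y=2, X=0, W=1, U=2, Z=0, V=2) weight 1/528
  … 182 more
Group by Y:
  weight(Y=0) = 1/18
  weight(Y=1) = 2/9
  weight(Y=2) = 1/12
Total weight = 1/18 + 2/9 + 1/12 = 13/36
P(Y=0 | obs) = 1/18 / 13/36 = 2/13
P(Y=1 | obs) = 2/9 / 13/36 = 8/13
P(Y=2 | obs) = 1/12 / 13/36 = 3/13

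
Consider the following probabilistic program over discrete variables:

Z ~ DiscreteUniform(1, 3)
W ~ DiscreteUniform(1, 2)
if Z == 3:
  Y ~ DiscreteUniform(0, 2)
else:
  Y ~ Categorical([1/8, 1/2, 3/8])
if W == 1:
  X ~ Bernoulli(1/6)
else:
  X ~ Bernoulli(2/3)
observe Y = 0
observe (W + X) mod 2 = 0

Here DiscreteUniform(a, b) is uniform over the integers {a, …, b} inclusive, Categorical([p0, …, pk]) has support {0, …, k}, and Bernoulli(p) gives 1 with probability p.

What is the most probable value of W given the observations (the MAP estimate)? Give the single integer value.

Enumerate traces; 6 have nonzero weight after conditioning:
  (Z=1, W=1, Y=0, X=1) weight 1/288
  (Z=1, W=2, Y=0, X=0) weight 1/144
  (Z=2, W=1, Y=0, X=1) weight 1/288
  (Z=2, W=2, Y=0, X=0) weight 1/144
  (Z=3, W=1, Y=0, X=1) weight 1/108
  (Z=3, W=2, Y=0, X=0) weight 1/54
Group by W:
  weight(W=1) = 7/432
  weight(W=2) = 7/216
Total weight = 7/432 + 7/216 = 7/144
P(W=1 | obs) = 7/432 / 7/144 = 1/3
P(W=2 | obs) = 7/216 / 7/144 = 2/3
argmax = 2

argmax_v P(W = v | obs) = 2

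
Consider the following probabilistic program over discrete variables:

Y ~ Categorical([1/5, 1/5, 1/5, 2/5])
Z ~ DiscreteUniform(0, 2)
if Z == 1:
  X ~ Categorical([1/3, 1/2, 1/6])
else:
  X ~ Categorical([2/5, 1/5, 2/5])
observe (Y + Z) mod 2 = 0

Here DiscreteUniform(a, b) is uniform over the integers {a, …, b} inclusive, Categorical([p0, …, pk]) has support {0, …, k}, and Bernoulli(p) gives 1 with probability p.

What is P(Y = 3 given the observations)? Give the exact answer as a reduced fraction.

Enumerate traces; 18 have nonzero weight after conditioning:
  (Y=0, Z=0, X=0) weight 2/75
  (Y=0, Z=0, X=1) weight 1/75
  (Y=0, Z=0, X=2) weight 2/75
  (Y=0, Z=2, X=0) weight 2/75
  (Y=0, Z=2, X=1) weight 1/75
  (Y=0, Z=2, X=2) weight 2/75
  (Y=1, Z=1, X=0) weight 1/45
  (Y=1, Z=1, X=1) weight 1/30
  (Y=2, Z=0, X=0) weight 2/75
  (Y=3, Z=1, X=0) weight 2/45
  … 8 more
Group by Y:
  weight(Y=0) = 2/15
  weight(Y=1) = 1/15
  weight(Y=2) = 2/15
  weight(Y=3) = 2/15
Total weight = 2/15 + 1/15 + 2/15 + 2/15 = 7/15
P(Y=0 | obs) = 2/15 / 7/15 = 2/7
P(Y=1 | obs) = 1/15 / 7/15 = 1/7
P(Y=2 | obs) = 2/15 / 7/15 = 2/7
P(Y=3 | obs) = 2/15 / 7/15 = 2/7

P(Y = 3 | obs) = 2/7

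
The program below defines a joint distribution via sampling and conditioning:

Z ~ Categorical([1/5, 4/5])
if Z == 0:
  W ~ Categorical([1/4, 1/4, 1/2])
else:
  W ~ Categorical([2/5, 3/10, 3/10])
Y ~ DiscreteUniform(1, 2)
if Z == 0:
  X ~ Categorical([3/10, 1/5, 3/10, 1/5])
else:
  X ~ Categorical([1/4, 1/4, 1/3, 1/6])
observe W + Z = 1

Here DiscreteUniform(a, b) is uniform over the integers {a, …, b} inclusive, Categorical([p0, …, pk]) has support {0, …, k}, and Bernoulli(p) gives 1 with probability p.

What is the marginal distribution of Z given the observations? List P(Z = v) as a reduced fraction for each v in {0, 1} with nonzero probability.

P(Z=0) = 5/37, P(Z=1) = 32/37

Enumerate traces; 16 have nonzero weight after conditioning:
  (Z=0, W=1, Y=1, X=0) weight 3/400
  (Z=0, W=1, Y=1, X=1) weight 1/200
  (Z=0, W=1, Y=1, X=2) weight 3/400
  (Z=0, W=1, Y=1, X=3) weight 1/200
  (Z=0, W=1, Y=2, X=0) weight 3/400
  (Z=0, W=1, Y=2, X=1) weight 1/200
  (Z=0, W=1, Y=2, X=2) weight 3/400
  (Z=0, W=1, Y=2, X=3) weight 1/200
  (Z=1, W=0, Y=1, X=0) weight 1/25
  … 7 more
Group by Z:
  weight(Z=0) = 1/20
  weight(Z=1) = 8/25
Total weight = 1/20 + 8/25 = 37/100
P(Z=0 | obs) = 1/20 / 37/100 = 5/37
P(Z=1 | obs) = 8/25 / 37/100 = 32/37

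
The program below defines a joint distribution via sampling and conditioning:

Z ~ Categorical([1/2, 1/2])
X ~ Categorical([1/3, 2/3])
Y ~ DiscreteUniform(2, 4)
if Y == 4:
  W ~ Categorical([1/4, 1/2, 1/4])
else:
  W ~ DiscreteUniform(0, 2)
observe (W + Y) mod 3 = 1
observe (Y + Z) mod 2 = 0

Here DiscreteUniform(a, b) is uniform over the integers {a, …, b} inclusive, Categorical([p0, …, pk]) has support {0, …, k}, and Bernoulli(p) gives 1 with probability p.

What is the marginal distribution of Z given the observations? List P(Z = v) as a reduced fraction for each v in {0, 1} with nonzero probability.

P(Z=0) = 7/11, P(Z=1) = 4/11

Enumerate traces; 6 have nonzero weight after conditioning:
  (Z=0, X=0, Y=2, W=2) weight 1/54
  (Z=0, X=0, Y=4, W=0) weight 1/72
  (Z=0, X=1, Y=2, W=2) weight 1/27
  (Z=0, X=1, Y=4, W=0) weight 1/36
  (Z=1, X=0, Y=3, W=1) weight 1/54
  (Z=1, X=1, Y=3, W=1) weight 1/27
Group by Z:
  weight(Z=0) = 7/72
  weight(Z=1) = 1/18
Total weight = 7/72 + 1/18 = 11/72
P(Z=0 | obs) = 7/72 / 11/72 = 7/11
P(Z=1 | obs) = 1/18 / 11/72 = 4/11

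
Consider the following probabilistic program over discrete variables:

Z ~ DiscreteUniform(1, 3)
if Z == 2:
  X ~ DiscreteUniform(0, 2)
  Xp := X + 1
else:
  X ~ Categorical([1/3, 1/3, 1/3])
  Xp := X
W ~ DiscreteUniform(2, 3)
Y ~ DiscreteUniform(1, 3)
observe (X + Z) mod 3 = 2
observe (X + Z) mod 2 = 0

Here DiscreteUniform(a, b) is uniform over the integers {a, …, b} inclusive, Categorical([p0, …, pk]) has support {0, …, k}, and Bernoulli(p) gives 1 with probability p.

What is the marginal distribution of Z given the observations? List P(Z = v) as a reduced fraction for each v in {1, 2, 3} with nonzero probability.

Enumerate traces; 12 have nonzero weight after conditioning:
  (Z=1, X=1, W=2, Y=1) weight 1/54
  (Z=1, X=1, W=2, Y=2) weight 1/54
  (Z=1, X=1, W=2, Y=3) weight 1/54
  (Z=1, X=1, W=3, Y=1) weight 1/54
  (Z=1, X=1, W=3, Y=2) weight 1/54
  (Z=1, X=1, W=3, Y=3) weight 1/54
  (Z=2, X=0, W=2, Y=1) weight 1/54
  (Z=2, X=0, W=2, Y=2) weight 1/54
  … 4 more
Group by Z:
  weight(Z=1) = 1/9
  weight(Z=2) = 1/9
Total weight = 1/9 + 1/9 = 2/9
P(Z=1 | obs) = 1/9 / 2/9 = 1/2
P(Z=2 | obs) = 1/9 / 2/9 = 1/2

P(Z=1) = 1/2, P(Z=2) = 1/2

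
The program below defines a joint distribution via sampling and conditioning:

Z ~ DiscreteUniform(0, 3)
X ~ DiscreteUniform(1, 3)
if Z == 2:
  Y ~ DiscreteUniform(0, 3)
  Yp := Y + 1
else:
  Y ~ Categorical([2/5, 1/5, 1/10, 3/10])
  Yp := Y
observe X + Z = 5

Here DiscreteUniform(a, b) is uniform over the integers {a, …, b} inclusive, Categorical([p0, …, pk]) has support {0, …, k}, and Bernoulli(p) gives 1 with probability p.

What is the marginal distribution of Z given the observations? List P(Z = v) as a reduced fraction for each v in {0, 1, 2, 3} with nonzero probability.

Enumerate traces; 8 have nonzero weight after conditioning:
  (Z=2, X=3, Y=0) weight 1/48
  (Z=2, X=3, Y=1) weight 1/48
  (Z=2, X=3, Y=2) weight 1/48
  (Z=2, X=3, Y=3) weight 1/48
  (Z=3, X=2, Y=0) weight 1/30
  (Z=3, X=2, Y=1) weight 1/60
  (Z=3, X=2, Y=2) weight 1/120
  (Z=3, X=2, Y=3) weight 1/40
Group by Z:
  weight(Z=2) = 1/12
  weight(Z=3) = 1/12
Total weight = 1/12 + 1/12 = 1/6
P(Z=2 | obs) = 1/12 / 1/6 = 1/2
P(Z=3 | obs) = 1/12 / 1/6 = 1/2

P(Z=2) = 1/2, P(Z=3) = 1/2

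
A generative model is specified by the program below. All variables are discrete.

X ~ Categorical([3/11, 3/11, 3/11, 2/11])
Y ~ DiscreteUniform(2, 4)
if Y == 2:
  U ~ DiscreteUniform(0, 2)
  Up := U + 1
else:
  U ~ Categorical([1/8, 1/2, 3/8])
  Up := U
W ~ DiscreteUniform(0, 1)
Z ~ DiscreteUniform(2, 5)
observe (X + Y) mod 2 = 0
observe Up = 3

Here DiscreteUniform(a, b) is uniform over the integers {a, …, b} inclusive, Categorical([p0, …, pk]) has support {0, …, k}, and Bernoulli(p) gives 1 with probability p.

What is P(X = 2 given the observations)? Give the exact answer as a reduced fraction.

Enumerate traces; 16 have nonzero weight after conditioning:
  (X=0, Y=2, U=2, W=0, Z=2) weight 1/264
  (X=0, Y=2, U=2, W=0, Z=3) weight 1/264
  (X=0, Y=2, U=2, W=0, Z=4) weight 1/264
  (X=0, Y=2, U=2, W=0, Z=5) weight 1/264
  (X=0, Y=2, U=2, W=1, Z=2) weight 1/264
  (X=0, Y=2, U=2, W=1, Z=3) weight 1/264
  (X=0, Y=2, U=2, W=1, Z=4) weight 1/264
  (X=0, Y=2, U=2, W=1, Z=5) weight 1/264
  (X=2, Y=2, U=2, W=0, Z=2) weight 1/264
  … 7 more
Group by X:
  weight(X=0) = 1/33
  weight(X=2) = 1/33
Total weight = 1/33 + 1/33 = 2/33
P(X=0 | obs) = 1/33 / 2/33 = 1/2
P(X=2 | obs) = 1/33 / 2/33 = 1/2

P(X = 2 | obs) = 1/2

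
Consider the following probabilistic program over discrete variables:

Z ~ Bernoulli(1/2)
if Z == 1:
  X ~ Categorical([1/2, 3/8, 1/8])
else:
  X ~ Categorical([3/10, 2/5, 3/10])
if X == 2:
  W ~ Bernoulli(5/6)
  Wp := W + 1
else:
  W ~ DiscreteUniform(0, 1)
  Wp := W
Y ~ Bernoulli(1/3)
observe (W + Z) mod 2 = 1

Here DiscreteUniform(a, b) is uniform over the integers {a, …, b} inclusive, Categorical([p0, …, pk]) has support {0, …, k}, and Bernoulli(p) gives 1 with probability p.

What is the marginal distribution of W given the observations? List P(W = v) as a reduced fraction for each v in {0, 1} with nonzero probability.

P(W=0) = 55/127, P(W=1) = 72/127

Enumerate traces; 12 have nonzero weight after conditioning:
  (Z=0, X=0, W=1, Y=0) weight 1/20
  (Z=0, X=0, W=1, Y=1) weight 1/40
  (Z=0, X=1, W=1, Y=0) weight 1/15
  (Z=0, X=1, W=1, Y=1) weight 1/30
  (Z=0, X=2, W=1, Y=0) weight 1/12
  (Z=0, X=2, W=1, Y=1) weight 1/24
  (Z=1, X=0, W=0, Y=0) weight 1/12
  (Z=1, X=0, W=0, Y=1) weight 1/24
  … 4 more
Group by W:
  weight(W=0) = 11/48
  weight(W=1) = 3/10
Total weight = 11/48 + 3/10 = 127/240
P(W=0 | obs) = 11/48 / 127/240 = 55/127
P(W=1 | obs) = 3/10 / 127/240 = 72/127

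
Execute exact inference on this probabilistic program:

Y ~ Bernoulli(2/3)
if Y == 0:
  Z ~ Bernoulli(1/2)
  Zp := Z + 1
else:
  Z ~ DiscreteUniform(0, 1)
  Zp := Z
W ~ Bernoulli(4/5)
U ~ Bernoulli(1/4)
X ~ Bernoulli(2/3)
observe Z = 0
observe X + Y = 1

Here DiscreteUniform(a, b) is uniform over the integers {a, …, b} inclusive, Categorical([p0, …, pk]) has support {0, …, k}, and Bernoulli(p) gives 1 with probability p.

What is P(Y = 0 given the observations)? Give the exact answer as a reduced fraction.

P(Y = 0 | obs) = 1/2

Enumerate traces; 8 have nonzero weight after conditioning:
  (Y=0, Z=0, W=0, U=0, X=1) weight 1/60
  (Y=0, Z=0, W=0, U=1, X=1) weight 1/180
  (Y=0, Z=0, W=1, U=0, X=1) weight 1/15
  (Y=0, Z=0, W=1, U=1, X=1) weight 1/45
  (Y=1, Z=0, W=0, U=0, X=0) weight 1/60
  (Y=1, Z=0, W=0, U=1, X=0) weight 1/180
  (Y=1, Z=0, W=1, U=0, X=0) weight 1/15
  (Y=1, Z=0, W=1, U=1, X=0) weight 1/45
Group by Y:
  weight(Y=0) = 1/9
  weight(Y=1) = 1/9
Total weight = 1/9 + 1/9 = 2/9
P(Y=0 | obs) = 1/9 / 2/9 = 1/2
P(Y=1 | obs) = 1/9 / 2/9 = 1/2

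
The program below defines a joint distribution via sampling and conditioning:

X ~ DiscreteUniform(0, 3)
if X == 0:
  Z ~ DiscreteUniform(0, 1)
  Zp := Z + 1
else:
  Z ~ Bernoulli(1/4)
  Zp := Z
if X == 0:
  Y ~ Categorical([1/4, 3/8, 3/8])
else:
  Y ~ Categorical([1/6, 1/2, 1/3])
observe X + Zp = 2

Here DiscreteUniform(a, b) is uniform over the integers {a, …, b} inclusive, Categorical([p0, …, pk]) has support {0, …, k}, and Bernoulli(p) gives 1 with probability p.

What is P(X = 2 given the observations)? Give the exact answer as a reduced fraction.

Enumerate traces; 9 have nonzero weight after conditioning:
  (X=0, Z=1, Y=0) weight 1/32
  (X=0, Z=1, Y=1) weight 3/64
  (X=0, Z=1, Y=2) weight 3/64
  (X=1, Z=1, Y=0) weight 1/96
  (X=1, Z=1, Y=1) weight 1/32
  (X=1, Z=1, Y=2) weight 1/48
  (X=2, Z=0, Y=0) weight 1/32
  (X=2, Z=0, Y=1) weight 3/32
  … 1 more
Group by X:
  weight(X=0) = 1/8
  weight(X=1) = 1/16
  weight(X=2) = 3/16
Total weight = 1/8 + 1/16 + 3/16 = 3/8
P(X=0 | obs) = 1/8 / 3/8 = 1/3
P(X=1 | obs) = 1/16 / 3/8 = 1/6
P(X=2 | obs) = 3/16 / 3/8 = 1/2

P(X = 2 | obs) = 1/2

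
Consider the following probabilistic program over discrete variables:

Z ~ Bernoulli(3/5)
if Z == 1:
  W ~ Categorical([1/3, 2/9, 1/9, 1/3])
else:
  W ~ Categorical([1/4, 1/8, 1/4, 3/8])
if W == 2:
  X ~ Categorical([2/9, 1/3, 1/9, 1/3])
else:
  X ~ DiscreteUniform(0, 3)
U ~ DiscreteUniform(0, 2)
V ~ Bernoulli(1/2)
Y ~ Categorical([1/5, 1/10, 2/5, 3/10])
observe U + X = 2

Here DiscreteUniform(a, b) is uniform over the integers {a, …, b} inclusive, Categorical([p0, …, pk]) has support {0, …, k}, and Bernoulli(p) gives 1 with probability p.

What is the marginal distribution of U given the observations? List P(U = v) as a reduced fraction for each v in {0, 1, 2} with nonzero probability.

Enumerate traces; 192 have nonzero weight after conditioning:
  (Z=0, W=0, X=0, U=2, V=0, Y=0) weight 1/1200
  (Z=0, W=0, X=0, U=2, V=0, Y=1) weight 1/2400
  (Z=0, W=0, X=0, U=2, V=0, Y=2) weight 1/600
  (Z=0, W=0, X=0, U=2, V=0, Y=3) weight 1/800
  (Z=0, W=0, X=0, U=2, V=1, Y=0) weight 1/1200
  (Z=0, W=0, X=0, U=2, V=1, Y=1) weight 1/2400
  (Z=0, W=0, X=0, U=2, V=1, Y=2) weight 1/600
  (Z=0, W=0, X=0, U=2, V=1, Y=3) weight 1/800
  (Z=0, W=0, X=1, U=1, V=0, Y=0) weight 1/1200
  (Z=0, W=0, X=2, U=0, V=0, Y=0) weight 1/1200
  … 182 more
Group by U:
  weight(U=0) = 49/648
  weight(U=1) = 19/216
  weight(U=2) = 53/648
Total weight = 49/648 + 19/216 + 53/648 = 53/216
P(U=0 | obs) = 49/648 / 53/216 = 49/159
P(U=1 | obs) = 19/216 / 53/216 = 19/53
P(U=2 | obs) = 53/648 / 53/216 = 1/3

P(U=0) = 49/159, P(U=1) = 19/53, P(U=2) = 1/3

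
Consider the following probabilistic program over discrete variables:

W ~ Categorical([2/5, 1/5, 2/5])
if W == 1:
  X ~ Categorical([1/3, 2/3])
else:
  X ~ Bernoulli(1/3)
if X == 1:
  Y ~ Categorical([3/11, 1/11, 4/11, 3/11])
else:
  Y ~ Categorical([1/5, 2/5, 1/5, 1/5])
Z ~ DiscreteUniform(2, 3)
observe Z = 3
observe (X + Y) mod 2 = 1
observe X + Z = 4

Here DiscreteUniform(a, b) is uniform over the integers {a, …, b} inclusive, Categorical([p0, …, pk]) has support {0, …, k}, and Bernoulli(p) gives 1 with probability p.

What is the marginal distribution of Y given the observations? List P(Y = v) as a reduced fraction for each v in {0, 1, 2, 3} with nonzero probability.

Enumerate traces; 6 have nonzero weight after conditioning:
  (W=0, X=1, Y=0, Z=3) weight 1/55
  (W=0, X=1, Y=2, Z=3) weight 4/165
  (W=1, X=1, Y=0, Z=3) weight 1/55
  (W=1, X=1, Y=2, Z=3) weight 4/165
  (W=2, X=1, Y=0, Z=3) weight 1/55
  (W=2, X=1, Y=2, Z=3) weight 4/165
Group by Y:
  weight(Y=0) = 3/55
  weight(Y=2) = 4/55
Total weight = 3/55 + 4/55 = 7/55
P(Y=0 | obs) = 3/55 / 7/55 = 3/7
P(Y=2 | obs) = 4/55 / 7/55 = 4/7

P(Y=0) = 3/7, P(Y=2) = 4/7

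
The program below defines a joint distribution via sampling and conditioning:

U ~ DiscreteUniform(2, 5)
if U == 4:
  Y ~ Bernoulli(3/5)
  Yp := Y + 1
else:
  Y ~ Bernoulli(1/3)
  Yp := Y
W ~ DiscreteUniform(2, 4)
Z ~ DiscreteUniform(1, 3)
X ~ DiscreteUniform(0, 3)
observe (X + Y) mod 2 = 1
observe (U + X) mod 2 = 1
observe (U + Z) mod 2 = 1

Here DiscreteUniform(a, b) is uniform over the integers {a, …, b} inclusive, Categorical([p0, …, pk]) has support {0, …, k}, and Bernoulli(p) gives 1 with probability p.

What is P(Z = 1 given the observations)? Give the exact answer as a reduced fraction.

P(Z = 1 | obs) = 8/21

Enumerate traces; 36 have nonzero weight after conditioning:
  (U=2, Y=0, W=2, Z=1, X=1) weight 1/216
  (U=2, Y=0, W=2, Z=1, X=3) weight 1/216
  (U=2, Y=0, W=2, Z=3, X=1) weight 1/216
  (U=2, Y=0, W=2, Z=3, X=3) weight 1/216
  (U=2, Y=0, W=3, Z=1, X=1) weight 1/216
  (U=2, Y=0, W=3, Z=1, X=3) weight 1/216
  (U=2, Y=0, W=3, Z=3, X=1) weight 1/216
  (U=2, Y=0, W=3, Z=3, X=3) weight 1/216
  (U=3, Y=1, W=2, Z=2, X=0) weight 1/432
  … 27 more
Group by Z:
  weight(Z=1) = 2/45
  weight(Z=2) = 1/36
  weight(Z=3) = 2/45
Total weight = 2/45 + 1/36 + 2/45 = 7/60
P(Z=1 | obs) = 2/45 / 7/60 = 8/21
P(Z=2 | obs) = 1/36 / 7/60 = 5/21
P(Z=3 | obs) = 2/45 / 7/60 = 8/21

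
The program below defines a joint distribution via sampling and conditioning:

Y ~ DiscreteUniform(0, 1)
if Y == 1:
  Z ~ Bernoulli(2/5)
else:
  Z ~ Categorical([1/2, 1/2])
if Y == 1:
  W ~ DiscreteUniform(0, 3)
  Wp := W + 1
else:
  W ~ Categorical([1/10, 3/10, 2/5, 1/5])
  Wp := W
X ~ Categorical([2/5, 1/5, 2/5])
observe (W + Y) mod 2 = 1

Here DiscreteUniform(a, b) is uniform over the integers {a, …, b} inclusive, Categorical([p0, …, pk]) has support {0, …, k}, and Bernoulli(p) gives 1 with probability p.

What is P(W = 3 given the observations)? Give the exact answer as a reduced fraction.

Enumerate traces; 24 have nonzero weight after conditioning:
  (Y=0, Z=0, W=1, X=0) weight 3/100
  (Y=0, Z=0, W=1, X=1) weight 3/200
  (Y=0, Z=0, W=1, X=2) weight 3/100
  (Y=0, Z=0, W=3, X=0) weight 1/50
  (Y=0, Z=0, W=3, X=1) weight 1/100
  (Y=0, Z=0, W=3, X=2) weight 1/50
  (Y=0, Z=1, W=1, X=0) weight 3/100
  (Y=0, Z=1, W=1, X=1) weight 3/200
  (Y=1, Z=0, W=0, X=0) weight 3/100
  (Y=1, Z=0, W=2, X=0) weight 3/100
  … 14 more
Group by W:
  weight(W=0) = 1/8
  weight(W=1) = 3/20
  weight(W=2) = 1/8
  weight(W=3) = 1/10
Total weight = 1/8 + 3/20 + 1/8 + 1/10 = 1/2
P(W=0 | obs) = 1/8 / 1/2 = 1/4
P(W=1 | obs) = 3/20 / 1/2 = 3/10
P(W=2 | obs) = 1/8 / 1/2 = 1/4
P(W=3 | obs) = 1/10 / 1/2 = 1/5

P(W = 3 | obs) = 1/5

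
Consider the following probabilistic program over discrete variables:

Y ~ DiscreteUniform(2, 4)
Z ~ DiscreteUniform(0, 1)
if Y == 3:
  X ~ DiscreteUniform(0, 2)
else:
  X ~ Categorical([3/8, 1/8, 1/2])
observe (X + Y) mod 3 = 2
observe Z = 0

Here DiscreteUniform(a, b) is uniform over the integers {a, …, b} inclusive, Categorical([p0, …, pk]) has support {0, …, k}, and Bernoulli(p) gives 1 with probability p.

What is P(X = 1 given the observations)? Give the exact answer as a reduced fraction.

P(X = 1 | obs) = 3/20

Enumerate traces; 3 have nonzero weight after conditioning:
  (Y=2, Z=0, X=0) weight 1/16
  (Y=3, Z=0, X=2) weight 1/18
  (Y=4, Z=0, X=1) weight 1/48
Group by X:
  weight(X=0) = 1/16
  weight(X=1) = 1/48
  weight(X=2) = 1/18
Total weight = 1/16 + 1/48 + 1/18 = 5/36
P(X=0 | obs) = 1/16 / 5/36 = 9/20
P(X=1 | obs) = 1/48 / 5/36 = 3/20
P(X=2 | obs) = 1/18 / 5/36 = 2/5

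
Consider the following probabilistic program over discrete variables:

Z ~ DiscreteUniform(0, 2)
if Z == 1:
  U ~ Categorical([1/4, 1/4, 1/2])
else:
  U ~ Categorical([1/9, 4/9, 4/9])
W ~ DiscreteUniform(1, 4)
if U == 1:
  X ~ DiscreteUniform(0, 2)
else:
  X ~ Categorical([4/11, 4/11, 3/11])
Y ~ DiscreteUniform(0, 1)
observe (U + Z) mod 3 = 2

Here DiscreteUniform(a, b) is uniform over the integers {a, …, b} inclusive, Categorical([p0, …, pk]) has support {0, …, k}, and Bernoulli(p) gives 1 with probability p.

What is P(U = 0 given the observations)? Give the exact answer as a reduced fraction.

Enumerate traces; 72 have nonzero weight after conditioning:
  (Z=0, U=2, W=1, X=0, Y=0) weight 2/297
  (Z=0, U=2, W=1, X=0, Y=1) weight 2/297
  (Z=0, U=2, W=1, X=1, Y=0) weight 2/297
  (Z=0, U=2, W=1, X=1, Y=1) weight 2/297
  (Z=0, U=2, W=1, X=2, Y=0) weight 1/198
  (Z=0, U=2, W=1, X=2, Y=1) weight 1/198
  (Z=0, U=2, W=2, X=0, Y=0) weight 2/297
  (Z=0, U=2, W=2, X=0, Y=1) weight 2/297
  (Z=1, U=1, W=1, X=0, Y=0) weight 1/288
  (Z=2, U=0, W=1, X=0, Y=0) weight 1/594
  … 62 more
Group by U:
  weight(U=0) = 1/27
  weight(U=1) = 1/12
  weight(U=2) = 4/27
Total weight = 1/27 + 1/12 + 4/27 = 29/108
P(U=0 | obs) = 1/27 / 29/108 = 4/29
P(U=1 | obs) = 1/12 / 29/108 = 9/29
P(U=2 | obs) = 4/27 / 29/108 = 16/29

P(U = 0 | obs) = 4/29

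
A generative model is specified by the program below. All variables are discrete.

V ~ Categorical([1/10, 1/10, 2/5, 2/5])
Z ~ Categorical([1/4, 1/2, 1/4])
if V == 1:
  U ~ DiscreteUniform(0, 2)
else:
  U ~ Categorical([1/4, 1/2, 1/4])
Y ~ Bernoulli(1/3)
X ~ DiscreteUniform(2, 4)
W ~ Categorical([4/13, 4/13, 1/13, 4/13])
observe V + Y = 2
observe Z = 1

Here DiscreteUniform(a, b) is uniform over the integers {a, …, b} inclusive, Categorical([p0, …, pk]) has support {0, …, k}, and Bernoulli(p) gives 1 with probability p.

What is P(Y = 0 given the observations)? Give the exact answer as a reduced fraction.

Enumerate traces; 72 have nonzero weight after conditioning:
  (V=1, Z=1, U=0, Y=1, X=2, W=0) weight 1/1755
  (V=1, Z=1, U=0, Y=1, X=2, W=1) weight 1/1755
  (V=1, Z=1, U=0, Y=1, X=2, W=2) weight 1/7020
  (V=1, Z=1, U=0, Y=1, X=2, W=3) weight 1/1755
  (V=1, Z=1, U=0, Y=1, X=3, W=0) weight 1/1755
  (V=1, Z=1, U=0, Y=1, X=3, W=1) weight 1/1755
  (V=1, Z=1, U=0, Y=1, X=3, W=2) weight 1/7020
  (V=1, Z=1, U=0, Y=1, X=3, W=3) weight 1/1755
  (V=2, Z=1, U=0, Y=0, X=2, W=0) weight 2/585
  … 63 more
Group by Y:
  weight(Y=0) = 2/15
  weight(Y=1) = 1/60
Total weight = 2/15 + 1/60 = 3/20
P(Y=0 | obs) = 2/15 / 3/20 = 8/9
P(Y=1 | obs) = 1/60 / 3/20 = 1/9

P(Y = 0 | obs) = 8/9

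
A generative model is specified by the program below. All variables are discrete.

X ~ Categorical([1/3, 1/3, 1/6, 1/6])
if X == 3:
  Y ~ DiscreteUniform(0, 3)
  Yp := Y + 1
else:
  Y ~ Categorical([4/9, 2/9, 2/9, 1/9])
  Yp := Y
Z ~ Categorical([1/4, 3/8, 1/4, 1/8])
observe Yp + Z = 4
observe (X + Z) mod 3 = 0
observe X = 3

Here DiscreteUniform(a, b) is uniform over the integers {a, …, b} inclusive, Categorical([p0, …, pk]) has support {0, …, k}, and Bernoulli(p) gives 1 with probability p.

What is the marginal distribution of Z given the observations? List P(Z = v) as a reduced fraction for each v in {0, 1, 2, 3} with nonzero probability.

P(Z=0) = 2/3, P(Z=3) = 1/3

Enumerate traces; 2 have nonzero weight after conditioning:
  (X=3, Y=0, Z=3) weight 1/192
  (X=3, Y=3, Z=0) weight 1/96
Group by Z:
  weight(Z=0) = 1/96
  weight(Z=3) = 1/192
Total weight = 1/96 + 1/192 = 1/64
P(Z=0 | obs) = 1/96 / 1/64 = 2/3
P(Z=3 | obs) = 1/192 / 1/64 = 1/3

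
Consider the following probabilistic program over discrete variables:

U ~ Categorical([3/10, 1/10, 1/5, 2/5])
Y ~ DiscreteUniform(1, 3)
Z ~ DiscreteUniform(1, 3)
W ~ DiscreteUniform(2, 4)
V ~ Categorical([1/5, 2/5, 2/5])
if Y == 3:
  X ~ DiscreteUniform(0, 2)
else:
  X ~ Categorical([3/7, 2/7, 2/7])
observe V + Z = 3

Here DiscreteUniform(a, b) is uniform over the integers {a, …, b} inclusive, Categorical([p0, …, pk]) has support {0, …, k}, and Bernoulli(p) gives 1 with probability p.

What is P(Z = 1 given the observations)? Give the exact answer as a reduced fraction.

Enumerate traces; 324 have nonzero weight after conditioning:
  (U=0, Y=1, Z=1, W=2, V=2, X=0) weight 1/525
  (U=0, Y=1, Z=1, W=2, V=2, X=1) weight 2/1575
  (U=0, Y=1, Z=1, W=2, V=2, X=2) weight 2/1575
  (U=0, Y=1, Z=1, W=3, V=2, X=0) weight 1/525
  (U=0, Y=1, Z=1, W=3, V=2, X=1) weight 2/1575
  (U=0, Y=1, Z=1, W=3, V=2, X=2) weight 2/1575
  (U=0, Y=1, Z=1, W=4, V=2, X=0) weight 1/525
  (U=0, Y=1, Z=1, W=4, V=2, X=1) weight 2/1575
  (U=0, Y=1, Z=2, W=2, V=1, X=0) weight 1/525
  (U=0, Y=1, Z=3, W=2, V=0, X=0) weight 1/1050
  … 314 more
Group by Z:
  weight(Z=1) = 2/15
  weight(Z=2) = 2/15
  weight(Z=3) = 1/15
Total weight = 2/15 + 2/15 + 1/15 = 1/3
P(Z=1 | obs) = 2/15 / 1/3 = 2/5
P(Z=2 | obs) = 2/15 / 1/3 = 2/5
P(Z=3 | obs) = 1/15 / 1/3 = 1/5

P(Z = 1 | obs) = 2/5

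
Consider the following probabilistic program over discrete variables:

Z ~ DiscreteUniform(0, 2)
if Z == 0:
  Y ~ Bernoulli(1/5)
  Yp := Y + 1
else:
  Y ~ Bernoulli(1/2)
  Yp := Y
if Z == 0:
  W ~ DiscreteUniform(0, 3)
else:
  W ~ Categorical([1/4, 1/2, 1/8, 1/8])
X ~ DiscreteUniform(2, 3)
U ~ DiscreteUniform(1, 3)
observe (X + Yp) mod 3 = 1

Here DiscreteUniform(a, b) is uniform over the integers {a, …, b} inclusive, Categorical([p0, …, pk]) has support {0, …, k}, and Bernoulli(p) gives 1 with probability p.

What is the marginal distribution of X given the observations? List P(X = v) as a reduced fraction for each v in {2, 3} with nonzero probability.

Enumerate traces; 48 have nonzero weight after conditioning:
  (Z=0, Y=0, W=0, X=3, U=1) weight 1/90
  (Z=0, Y=0, W=0, X=3, U=2) weight 1/90
  (Z=0, Y=0, W=0, X=3, U=3) weight 1/90
  (Z=0, Y=0, W=1, X=3, U=1) weight 1/90
  (Z=0, Y=0, W=1, X=3, U=2) weight 1/90
  (Z=0, Y=0, W=1, X=3, U=3) weight 1/90
  (Z=0, Y=0, W=2, X=3, U=1) weight 1/90
  (Z=0, Y=0, W=2, X=3, U=2) weight 1/90
  (Z=0, Y=1, W=0, X=2, U=1) weight 1/360
  … 39 more
Group by X:
  weight(X=2) = 1/30
  weight(X=3) = 3/10
Total weight = 1/30 + 3/10 = 1/3
P(X=2 | obs) = 1/30 / 1/3 = 1/10
P(X=3 | obs) = 3/10 / 1/3 = 9/10

P(X=2) = 1/10, P(X=3) = 9/10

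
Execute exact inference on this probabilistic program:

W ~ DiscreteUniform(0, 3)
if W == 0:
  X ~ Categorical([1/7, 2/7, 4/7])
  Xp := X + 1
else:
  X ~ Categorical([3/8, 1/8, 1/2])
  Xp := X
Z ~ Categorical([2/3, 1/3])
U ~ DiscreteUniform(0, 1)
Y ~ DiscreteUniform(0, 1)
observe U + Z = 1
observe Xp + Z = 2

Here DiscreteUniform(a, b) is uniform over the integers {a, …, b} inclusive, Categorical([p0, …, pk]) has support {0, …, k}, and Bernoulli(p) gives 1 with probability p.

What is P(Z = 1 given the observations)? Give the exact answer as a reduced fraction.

Enumerate traces; 16 have nonzero weight after conditioning:
  (W=0, X=0, Z=1, U=0, Y=0) weight 1/336
  (W=0, X=0, Z=1, U=0, Y=1) weight 1/336
  (W=0, X=1, Z=0, U=1, Y=0) weight 1/84
  (W=0, X=1, Z=0, U=1, Y=1) weight 1/84
  (W=1, X=1, Z=1, U=0, Y=0) weight 1/384
  (W=1, X=1, Z=1, U=0, Y=1) weight 1/384
  (W=1, X=2, Z=0, U=1, Y=0) weight 1/48
  (W=1, X=2, Z=0, U=1, Y=1) weight 1/48
  … 8 more
Group by Z:
  weight(Z=0) = 25/168
  weight(Z=1) = 29/1344
Total weight = 25/168 + 29/1344 = 229/1344
P(Z=0 | obs) = 25/168 / 229/1344 = 200/229
P(Z=1 | obs) = 29/1344 / 229/1344 = 29/229

P(Z = 1 | obs) = 29/229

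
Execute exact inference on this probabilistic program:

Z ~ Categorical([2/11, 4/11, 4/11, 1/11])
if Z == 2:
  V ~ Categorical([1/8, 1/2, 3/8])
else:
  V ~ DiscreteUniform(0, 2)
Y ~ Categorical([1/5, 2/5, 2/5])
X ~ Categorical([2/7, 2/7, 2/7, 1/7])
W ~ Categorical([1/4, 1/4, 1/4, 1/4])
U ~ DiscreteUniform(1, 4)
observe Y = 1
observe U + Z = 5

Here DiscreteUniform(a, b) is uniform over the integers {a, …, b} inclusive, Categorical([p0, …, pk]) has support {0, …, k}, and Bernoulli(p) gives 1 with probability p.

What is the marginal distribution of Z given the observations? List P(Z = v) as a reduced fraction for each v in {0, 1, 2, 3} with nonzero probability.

Enumerate traces; 144 have nonzero weight after conditioning:
  (Z=1, V=0, Y=1, X=0, W=0, U=4) weight 1/1155
  (Z=1, V=0, Y=1, X=0, W=1, U=4) weight 1/1155
  (Z=1, V=0, Y=1, X=0, W=2, U=4) weight 1/1155
  (Z=1, V=0, Y=1, X=0, W=3, U=4) weight 1/1155
  (Z=1, V=0, Y=1, X=1, W=0, U=4) weight 1/1155
  (Z=1, V=0, Y=1, X=1, W=1, U=4) weight 1/1155
  (Z=1, V=0, Y=1, X=1, W=2, U=4) weight 1/1155
  (Z=1, V=0, Y=1, X=1, W=3, U=4) weight 1/1155
  (Z=2, V=0, Y=1, X=0, W=0, U=3) weight 1/3080
  (Z=3, V=0, Y=1, X=0, W=0, U=2) weight 1/4620
  … 134 more
Group by Z:
  weight(Z=1) = 2/55
  weight(Z=2) = 2/55
  weight(Z=3) = 1/110
Total weight = 2/55 + 2/55 + 1/110 = 9/110
P(Z=1 | obs) = 2/55 / 9/110 = 4/9
P(Z=2 | obs) = 2/55 / 9/110 = 4/9
P(Z=3 | obs) = 1/110 / 9/110 = 1/9

P(Z=1) = 4/9, P(Z=2) = 4/9, P(Z=3) = 1/9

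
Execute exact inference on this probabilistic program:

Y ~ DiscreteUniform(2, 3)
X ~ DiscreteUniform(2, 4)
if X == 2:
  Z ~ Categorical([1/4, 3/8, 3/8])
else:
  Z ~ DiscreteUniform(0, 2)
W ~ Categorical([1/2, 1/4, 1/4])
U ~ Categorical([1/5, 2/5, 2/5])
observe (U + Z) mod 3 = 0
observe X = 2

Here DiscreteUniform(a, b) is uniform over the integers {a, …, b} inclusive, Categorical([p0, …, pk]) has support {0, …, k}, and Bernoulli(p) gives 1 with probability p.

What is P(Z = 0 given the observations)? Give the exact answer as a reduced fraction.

P(Z = 0 | obs) = 1/7

Enumerate traces; 18 have nonzero weight after conditioning:
  (Y=2, X=2, Z=0, W=0, U=0) weight 1/240
  (Y=2, X=2, Z=0, W=1, U=0) weight 1/480
  (Y=2, X=2, Z=0, W=2, U=0) weight 1/480
  (Y=2, X=2, Z=1, W=0, U=2) weight 1/80
  (Y=2, X=2, Z=1, W=1, U=2) weight 1/160
  (Y=2, X=2, Z=1, W=2, U=2) weight 1/160
  (Y=2, X=2, Z=2, W=0, U=1) weight 1/80
  (Y=2, X=2, Z=2, W=1, U=1) weight 1/160
  … 10 more
Group by Z:
  weight(Z=0) = 1/60
  weight(Z=1) = 1/20
  weight(Z=2) = 1/20
Total weight = 1/60 + 1/20 + 1/20 = 7/60
P(Z=0 | obs) = 1/60 / 7/60 = 1/7
P(Z=1 | obs) = 1/20 / 7/60 = 3/7
P(Z=2 | obs) = 1/20 / 7/60 = 3/7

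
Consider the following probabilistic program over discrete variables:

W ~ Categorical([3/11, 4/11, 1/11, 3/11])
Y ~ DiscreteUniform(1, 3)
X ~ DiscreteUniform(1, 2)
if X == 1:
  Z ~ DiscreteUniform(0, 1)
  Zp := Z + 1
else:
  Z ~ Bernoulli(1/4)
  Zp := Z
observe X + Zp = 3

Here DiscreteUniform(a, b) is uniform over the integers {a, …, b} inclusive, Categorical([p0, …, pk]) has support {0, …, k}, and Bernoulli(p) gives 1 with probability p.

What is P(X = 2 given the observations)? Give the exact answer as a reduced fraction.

Enumerate traces; 24 have nonzero weight after conditioning:
  (W=0, Y=1, X=1, Z=1) weight 1/44
  (W=0, Y=1, X=2, Z=1) weight 1/88
  (W=0, Y=2, X=1, Z=1) weight 1/44
  (W=0, Y=2, X=2, Z=1) weight 1/88
  (W=0, Y=3, X=1, Z=1) weight 1/44
  (W=0, Y=3, X=2, Z=1) weight 1/88
  (W=1, Y=1, X=1, Z=1) weight 1/33
  (W=1, Y=1, X=2, Z=1) weight 1/66
  … 16 more
Group by X:
  weight(X=1) = 1/4
  weight(X=2) = 1/8
Total weight = 1/4 + 1/8 = 3/8
P(X=1 | obs) = 1/4 / 3/8 = 2/3
P(X=2 | obs) = 1/8 / 3/8 = 1/3

P(X = 2 | obs) = 1/3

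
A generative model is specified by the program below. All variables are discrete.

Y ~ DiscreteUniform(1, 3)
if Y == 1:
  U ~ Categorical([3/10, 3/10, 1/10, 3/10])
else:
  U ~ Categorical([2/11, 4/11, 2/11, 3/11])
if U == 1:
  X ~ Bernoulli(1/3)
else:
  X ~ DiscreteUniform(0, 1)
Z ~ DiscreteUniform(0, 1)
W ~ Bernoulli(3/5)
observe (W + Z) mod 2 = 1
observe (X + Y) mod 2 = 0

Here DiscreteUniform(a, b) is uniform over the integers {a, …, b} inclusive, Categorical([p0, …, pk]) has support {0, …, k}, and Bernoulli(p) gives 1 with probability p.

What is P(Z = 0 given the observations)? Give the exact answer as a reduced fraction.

Enumerate traces; 24 have nonzero weight after conditioning:
  (Y=1, U=0, X=1, Z=0, W=1) weight 3/200
  (Y=1, U=0, X=1, Z=1, W=0) weight 1/100
  (Y=1, U=1, X=1, Z=0, W=1) weight 1/100
  (Y=1, U=1, X=1, Z=1, W=0) weight 1/150
  (Y=1, U=2, X=1, Z=0, W=1) weight 1/200
  (Y=1, U=2, X=1, Z=1, W=0) weight 1/300
  (Y=1, U=3, X=1, Z=0, W=1) weight 3/200
  (Y=1, U=3, X=1, Z=1, W=0) weight 1/100
  … 16 more
Group by Z:
  weight(Z=0) = 29/200
  weight(Z=1) = 29/300
Total weight = 29/200 + 29/300 = 29/120
P(Z=0 | obs) = 29/200 / 29/120 = 3/5
P(Z=1 | obs) = 29/300 / 29/120 = 2/5

P(Z = 0 | obs) = 3/5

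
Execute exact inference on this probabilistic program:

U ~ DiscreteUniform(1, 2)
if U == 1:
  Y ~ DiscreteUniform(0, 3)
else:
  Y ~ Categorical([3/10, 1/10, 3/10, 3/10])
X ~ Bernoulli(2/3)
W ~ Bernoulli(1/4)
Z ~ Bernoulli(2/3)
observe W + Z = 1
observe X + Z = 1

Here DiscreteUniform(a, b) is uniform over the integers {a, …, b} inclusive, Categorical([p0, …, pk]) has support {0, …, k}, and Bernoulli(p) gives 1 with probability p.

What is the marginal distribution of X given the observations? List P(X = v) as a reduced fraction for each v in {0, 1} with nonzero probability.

Enumerate traces; 16 have nonzero weight after conditioning:
  (U=1, Y=0, X=0, W=0, Z=1) weight 1/48
  (U=1, Y=0, X=1, W=1, Z=0) weight 1/144
  (U=1, Y=1, X=0, W=0, Z=1) weight 1/48
  (U=1, Y=1, X=1, W=1, Z=0) weight 1/144
  (U=1, Y=2, X=0, W=0, Z=1) weight 1/48
  (U=1, Y=2, X=1, W=1, Z=0) weight 1/144
  (U=1, Y=3, X=0, W=0, Z=1) weight 1/48
  (U=1, Y=3, X=1, W=1, Z=0) weight 1/144
  … 8 more
Group by X:
  weight(X=0) = 1/6
  weight(X=1) = 1/18
Total weight = 1/6 + 1/18 = 2/9
P(X=0 | obs) = 1/6 / 2/9 = 3/4
P(X=1 | obs) = 1/18 / 2/9 = 1/4

P(X=0) = 3/4, P(X=1) = 1/4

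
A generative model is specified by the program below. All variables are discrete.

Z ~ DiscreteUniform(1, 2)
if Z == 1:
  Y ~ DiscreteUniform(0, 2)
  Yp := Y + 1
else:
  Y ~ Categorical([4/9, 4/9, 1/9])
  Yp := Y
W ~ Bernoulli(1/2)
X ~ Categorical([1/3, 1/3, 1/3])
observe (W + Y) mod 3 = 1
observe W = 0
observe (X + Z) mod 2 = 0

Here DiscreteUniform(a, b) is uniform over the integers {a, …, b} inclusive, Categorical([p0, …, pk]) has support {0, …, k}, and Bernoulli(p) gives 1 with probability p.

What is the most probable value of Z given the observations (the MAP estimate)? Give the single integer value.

argmax_v P(Z = v | obs) = 2

Enumerate traces; 3 have nonzero weight after conditioning:
  (Z=1, Y=1, W=0, X=1) weight 1/36
  (Z=2, Y=1, W=0, X=0) weight 1/27
  (Z=2, Y=1, W=0, X=2) weight 1/27
Group by Z:
  weight(Z=1) = 1/36
  weight(Z=2) = 2/27
Total weight = 1/36 + 2/27 = 11/108
P(Z=1 | obs) = 1/36 / 11/108 = 3/11
P(Z=2 | obs) = 2/27 / 11/108 = 8/11
argmax = 2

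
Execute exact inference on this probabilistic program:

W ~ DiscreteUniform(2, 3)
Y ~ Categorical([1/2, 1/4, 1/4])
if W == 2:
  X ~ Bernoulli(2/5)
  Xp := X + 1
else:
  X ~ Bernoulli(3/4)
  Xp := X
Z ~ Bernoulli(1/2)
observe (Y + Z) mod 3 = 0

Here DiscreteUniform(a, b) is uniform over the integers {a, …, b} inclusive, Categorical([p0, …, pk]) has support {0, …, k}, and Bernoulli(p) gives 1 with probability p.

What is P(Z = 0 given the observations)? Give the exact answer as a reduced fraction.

Enumerate traces; 8 have nonzero weight after conditioning:
  (W=2, Y=0, X=0, Z=0) weight 3/40
  (W=2, Y=0, X=1, Z=0) weight 1/20
  (W=2, Y=2, X=0, Z=1) weight 3/80
  (W=2, Y=2, X=1, Z=1) weight 1/40
  (W=3, Y=0, X=0, Z=0) weight 1/32
  (W=3, Y=0, X=1, Z=0) weight 3/32
  (W=3, Y=2, X=0, Z=1) weight 1/64
  (W=3, Y=2, X=1, Z=1) weight 3/64
Group by Z:
  weight(Z=0) = 1/4
  weight(Z=1) = 1/8
Total weight = 1/4 + 1/8 = 3/8
P(Z=0 | obs) = 1/4 / 3/8 = 2/3
P(Z=1 | obs) = 1/8 / 3/8 = 1/3

P(Z = 0 | obs) = 2/3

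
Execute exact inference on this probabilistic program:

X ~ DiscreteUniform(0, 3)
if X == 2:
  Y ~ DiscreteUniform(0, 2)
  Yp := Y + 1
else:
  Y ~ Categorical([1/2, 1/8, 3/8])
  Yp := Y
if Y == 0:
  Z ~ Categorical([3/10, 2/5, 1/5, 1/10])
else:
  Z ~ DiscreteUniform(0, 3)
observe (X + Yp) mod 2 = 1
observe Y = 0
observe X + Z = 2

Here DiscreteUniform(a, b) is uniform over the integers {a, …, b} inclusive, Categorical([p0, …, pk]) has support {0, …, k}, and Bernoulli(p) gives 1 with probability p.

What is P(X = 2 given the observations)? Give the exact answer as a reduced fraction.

Enumerate traces; 2 have nonzero weight after conditioning:
  (X=1, Y=0, Z=1) weight 1/20
  (X=2, Y=0, Z=0) weight 1/40
Group by X:
  weight(X=1) = 1/20
  weight(X=2) = 1/40
Total weight = 1/20 + 1/40 = 3/40
P(X=1 | obs) = 1/20 / 3/40 = 2/3
P(X=2 | obs) = 1/40 / 3/40 = 1/3

P(X = 2 | obs) = 1/3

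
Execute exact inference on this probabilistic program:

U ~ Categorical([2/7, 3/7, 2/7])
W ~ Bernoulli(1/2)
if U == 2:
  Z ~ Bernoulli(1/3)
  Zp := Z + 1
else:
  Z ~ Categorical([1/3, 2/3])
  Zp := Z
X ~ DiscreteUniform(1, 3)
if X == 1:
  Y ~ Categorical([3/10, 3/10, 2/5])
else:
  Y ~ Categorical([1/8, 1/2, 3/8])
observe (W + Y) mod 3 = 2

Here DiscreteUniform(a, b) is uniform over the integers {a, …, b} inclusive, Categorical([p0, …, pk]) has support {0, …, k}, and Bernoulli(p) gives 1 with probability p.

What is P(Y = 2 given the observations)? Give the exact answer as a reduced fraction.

P(Y = 2 | obs) = 23/49

Enumerate traces; 36 have nonzero weight after conditioning:
  (U=0, W=0, Z=0, X=1, Y=2) weight 2/315
  (U=0, W=0, Z=0, X=2, Y=2) weight 1/168
  (U=0, W=0, Z=0, X=3, Y=2) weight 1/168
  (U=0, W=0, Z=1, X=1, Y=2) weight 4/315
  (U=0, W=0, Z=1, X=2, Y=2) weight 1/84
  (U=0, W=0, Z=1, X=3, Y=2) weight 1/84
  (U=0, W=1, Z=0, X=1, Y=1) weight 1/210
  (U=0, W=1, Z=0, X=2, Y=1) weight 1/126
  … 28 more
Group by Y:
  weight(Y=1) = 13/60
  weight(Y=2) = 23/120
Total weight = 13/60 + 23/120 = 49/120
P(Y=1 | obs) = 13/60 / 49/120 = 26/49
P(Y=2 | obs) = 23/120 / 49/120 = 23/49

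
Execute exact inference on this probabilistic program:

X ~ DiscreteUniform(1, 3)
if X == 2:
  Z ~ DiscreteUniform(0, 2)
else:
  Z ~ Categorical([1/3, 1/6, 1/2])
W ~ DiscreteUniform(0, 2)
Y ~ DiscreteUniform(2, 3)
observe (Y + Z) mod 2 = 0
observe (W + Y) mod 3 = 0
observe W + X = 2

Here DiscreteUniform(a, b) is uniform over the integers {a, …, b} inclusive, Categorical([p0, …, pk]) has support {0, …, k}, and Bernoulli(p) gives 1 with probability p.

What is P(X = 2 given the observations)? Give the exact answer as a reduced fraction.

Enumerate traces; 3 have nonzero weight after conditioning:
  (X=1, Z=0, W=1, Y=2) weight 1/54
  (X=1, Z=2, W=1, Y=2) weight 1/36
  (X=2, Z=1, W=0, Y=3) weight 1/54
Group by X:
  weight(X=1) = 5/108
  weight(X=2) = 1/54
Total weight = 5/108 + 1/54 = 7/108
P(X=1 | obs) = 5/108 / 7/108 = 5/7
P(X=2 | obs) = 1/54 / 7/108 = 2/7

P(X = 2 | obs) = 2/7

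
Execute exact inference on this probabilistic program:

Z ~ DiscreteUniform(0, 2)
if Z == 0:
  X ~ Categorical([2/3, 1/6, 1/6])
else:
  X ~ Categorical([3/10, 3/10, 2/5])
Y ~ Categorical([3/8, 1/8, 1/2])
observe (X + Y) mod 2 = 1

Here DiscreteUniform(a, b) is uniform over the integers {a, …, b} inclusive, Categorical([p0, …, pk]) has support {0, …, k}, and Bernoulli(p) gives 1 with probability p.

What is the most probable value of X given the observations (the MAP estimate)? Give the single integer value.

argmax_v P(X = v | obs) = 1

Enumerate traces; 12 have nonzero weight after conditioning:
  (Z=0, X=0, Y=1) weight 1/36
  (Z=0, X=1, Y=0) weight 1/48
  (Z=0, X=1, Y=2) weight 1/36
  (Z=0, X=2, Y=1) weight 1/144
  (Z=1, X=0, Y=1) weight 1/80
  (Z=1, X=1, Y=0) weight 3/80
  (Z=1, X=1, Y=2) weight 1/20
  (Z=1, X=2, Y=1) weight 1/60
  … 4 more
Group by X:
  weight(X=0) = 19/360
  weight(X=1) = 161/720
  weight(X=2) = 29/720
Total weight = 19/360 + 161/720 + 29/720 = 19/60
P(X=0 | obs) = 19/360 / 19/60 = 1/6
P(X=1 | obs) = 161/720 / 19/60 = 161/228
P(X=2 | obs) = 29/720 / 19/60 = 29/228
argmax = 1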